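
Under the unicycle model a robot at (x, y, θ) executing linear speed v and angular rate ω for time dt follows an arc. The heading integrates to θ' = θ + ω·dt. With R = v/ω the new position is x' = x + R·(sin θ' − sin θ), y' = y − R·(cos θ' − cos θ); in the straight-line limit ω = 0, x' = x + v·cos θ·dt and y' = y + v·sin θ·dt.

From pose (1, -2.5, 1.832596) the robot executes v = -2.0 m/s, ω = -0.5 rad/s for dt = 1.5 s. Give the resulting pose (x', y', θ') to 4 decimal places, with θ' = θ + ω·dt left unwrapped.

(0.6690, -5.4114, 1.0826)

θ' = 1.8326 + -0.5·1.5 = 1.0826
R = v/ω = -2.0/-0.5 = 4.0000
x' = 1 + 4.0000·(sin 1.0826 − sin 1.8326) = 0.6690
y' = -2.5 − 4.0000·(cos 1.0826 − cos 1.8326) = -5.4114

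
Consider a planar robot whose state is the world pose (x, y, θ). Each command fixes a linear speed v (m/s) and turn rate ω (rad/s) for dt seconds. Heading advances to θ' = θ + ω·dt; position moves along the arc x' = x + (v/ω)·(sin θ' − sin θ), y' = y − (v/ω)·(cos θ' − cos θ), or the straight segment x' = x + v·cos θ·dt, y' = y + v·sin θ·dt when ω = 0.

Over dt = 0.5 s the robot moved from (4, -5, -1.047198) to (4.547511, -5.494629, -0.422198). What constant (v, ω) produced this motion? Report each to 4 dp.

v = 1.5000, ω = 1.2500

Δθ = -0.422198 − -1.047198 = 0.625000
ω = Δθ/dt = 0.625000/0.5 = 1.2500
R = Δx/(sin θ' − sin θ) = 1.2000
v = R·ω = 1.2000·1.2500 = 1.5000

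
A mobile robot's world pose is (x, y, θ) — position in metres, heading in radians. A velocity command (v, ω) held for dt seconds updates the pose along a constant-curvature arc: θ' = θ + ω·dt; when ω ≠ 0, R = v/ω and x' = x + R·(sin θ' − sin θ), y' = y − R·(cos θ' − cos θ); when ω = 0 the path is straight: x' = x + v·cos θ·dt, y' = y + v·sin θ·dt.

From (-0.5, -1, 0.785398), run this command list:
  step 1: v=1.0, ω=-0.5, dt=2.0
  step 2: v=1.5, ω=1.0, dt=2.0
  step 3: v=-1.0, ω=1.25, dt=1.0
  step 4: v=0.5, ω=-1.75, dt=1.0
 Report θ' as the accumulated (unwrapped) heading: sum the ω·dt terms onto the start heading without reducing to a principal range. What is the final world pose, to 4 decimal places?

step 1: θ'=-0.2146 (R=-2.0000) → pose (1.3401, -0.4601, -0.2146)
step 2: θ'=1.7854 (R=1.5000) → pose (3.1252, 1.3249, 1.7854)
step 3: θ'=3.0354 (R=-0.8000) → pose (3.8220, 0.6998, 3.0354)
step 4: θ'=1.2854 (R=-0.2857) → pose (3.5781, 1.0644, 1.2854)

(3.5781, 1.0644, 1.2854)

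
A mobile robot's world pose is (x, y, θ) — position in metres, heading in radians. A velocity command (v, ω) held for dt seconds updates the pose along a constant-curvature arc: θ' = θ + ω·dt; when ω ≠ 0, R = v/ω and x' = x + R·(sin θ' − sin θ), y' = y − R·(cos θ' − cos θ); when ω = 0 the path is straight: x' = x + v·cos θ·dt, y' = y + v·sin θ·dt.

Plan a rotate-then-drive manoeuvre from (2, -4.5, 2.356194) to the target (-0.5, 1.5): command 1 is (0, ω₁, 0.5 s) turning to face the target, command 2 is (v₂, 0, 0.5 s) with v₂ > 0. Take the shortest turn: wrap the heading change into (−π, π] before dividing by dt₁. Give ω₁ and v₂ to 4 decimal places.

ω₁ = -0.7812, v₂ = 13.0000

heading to target = atan2(1.5−-4.5, -0.5−2) = 1.9656
Δθ = wrap(1.9656 − 2.3562) = -0.3906; ω₁ = Δθ/dt₁ = -0.7812
distance = √((-0.5−2)² + (1.5−-4.5)²) = 6.5000; v₂ = distance/dt₂ = 13.0000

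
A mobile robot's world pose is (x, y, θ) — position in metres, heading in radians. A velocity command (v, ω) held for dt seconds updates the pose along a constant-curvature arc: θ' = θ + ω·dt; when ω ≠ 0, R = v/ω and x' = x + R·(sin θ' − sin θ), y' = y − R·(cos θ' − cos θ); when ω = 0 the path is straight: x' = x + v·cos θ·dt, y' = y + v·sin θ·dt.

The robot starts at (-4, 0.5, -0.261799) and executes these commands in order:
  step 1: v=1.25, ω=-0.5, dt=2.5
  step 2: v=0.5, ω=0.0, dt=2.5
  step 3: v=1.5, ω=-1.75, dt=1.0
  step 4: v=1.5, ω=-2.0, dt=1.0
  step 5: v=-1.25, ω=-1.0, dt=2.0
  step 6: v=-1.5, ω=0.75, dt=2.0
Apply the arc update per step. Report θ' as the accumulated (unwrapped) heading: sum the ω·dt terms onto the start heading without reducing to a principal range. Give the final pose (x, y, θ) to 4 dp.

(-8.3446, -2.2076, -5.7618)

step 1: θ'=-1.5118 (R=-2.5000) → pose (-2.1514, -1.7674, -1.5118)
step 2: θ'=-1.5118 (straight) → pose (-2.0777, -3.0152, -1.5118)
step 3: θ'=-3.2618 (R=-0.8571) → pose (-3.0361, -3.9167, -3.2618)
step 4: θ'=-5.2618 (R=-0.7500) → pose (-3.5858, -2.7805, -5.2618)
step 5: θ'=-7.2618 (R=1.2500) → pose (-5.6890, -2.8255, -7.2618)
step 6: θ'=-5.7618 (R=-2.0000) → pose (-8.3446, -2.2076, -5.7618)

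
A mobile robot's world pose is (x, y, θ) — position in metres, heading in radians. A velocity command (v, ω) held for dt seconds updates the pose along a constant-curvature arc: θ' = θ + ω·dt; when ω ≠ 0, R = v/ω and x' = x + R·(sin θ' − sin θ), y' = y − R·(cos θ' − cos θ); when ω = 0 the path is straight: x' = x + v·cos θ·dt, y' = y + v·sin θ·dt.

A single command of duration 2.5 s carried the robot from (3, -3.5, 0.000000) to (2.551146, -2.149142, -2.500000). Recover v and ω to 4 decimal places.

Δθ = -2.500000 − 0.000000 = -2.500000
ω = Δθ/dt = -2.500000/2.5 = -1.0000
R = −Δy/(cos θ' − cos θ) = 0.7500
v = R·ω = 0.7500·-1.0000 = -0.7500

v = -0.7500, ω = -1.0000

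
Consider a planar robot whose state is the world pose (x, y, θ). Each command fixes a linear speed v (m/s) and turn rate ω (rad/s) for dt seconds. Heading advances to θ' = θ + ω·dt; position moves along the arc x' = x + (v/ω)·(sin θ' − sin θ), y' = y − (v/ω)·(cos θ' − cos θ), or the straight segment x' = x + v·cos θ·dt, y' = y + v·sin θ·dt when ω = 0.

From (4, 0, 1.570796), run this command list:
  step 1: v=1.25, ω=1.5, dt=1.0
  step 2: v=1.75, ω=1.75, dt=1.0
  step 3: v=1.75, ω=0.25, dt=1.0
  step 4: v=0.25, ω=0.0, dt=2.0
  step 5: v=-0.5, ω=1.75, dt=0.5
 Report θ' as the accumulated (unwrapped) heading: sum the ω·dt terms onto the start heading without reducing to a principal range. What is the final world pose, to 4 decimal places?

(2.5669, -2.2714, 5.9458)

step 1: θ'=3.0708 (R=0.8333) → pose (3.2256, 0.8312, 3.0708)
step 2: θ'=4.8208 (R=1.0000) → pose (2.1607, -0.2744, 4.8208)
step 3: θ'=5.0708 (R=7.0000) → pose (2.5645, -1.9726, 5.0708)
step 4: θ'=5.0708 (straight) → pose (2.7398, -2.4408, 5.0708)
step 5: θ'=5.9458 (R=-0.2857) → pose (2.5669, -2.2714, 5.9458)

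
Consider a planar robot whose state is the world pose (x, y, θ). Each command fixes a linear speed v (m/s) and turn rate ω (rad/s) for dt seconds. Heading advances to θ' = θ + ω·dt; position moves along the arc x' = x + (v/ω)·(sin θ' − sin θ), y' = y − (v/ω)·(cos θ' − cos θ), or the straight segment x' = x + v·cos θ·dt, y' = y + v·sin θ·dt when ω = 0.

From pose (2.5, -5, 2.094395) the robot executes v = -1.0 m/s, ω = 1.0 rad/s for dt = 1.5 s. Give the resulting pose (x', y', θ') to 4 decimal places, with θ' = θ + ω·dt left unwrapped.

θ' = 2.0944 + 1.0·1.5 = 3.5944
R = v/ω = -1.0/1.0 = -1.0000
x' = 2.5 + -1.0000·(sin 3.5944 − sin 2.0944) = 3.8035
y' = -5 − -1.0000·(cos 3.5944 − cos 2.0944) = -5.3992

(3.8035, -5.3992, 3.5944)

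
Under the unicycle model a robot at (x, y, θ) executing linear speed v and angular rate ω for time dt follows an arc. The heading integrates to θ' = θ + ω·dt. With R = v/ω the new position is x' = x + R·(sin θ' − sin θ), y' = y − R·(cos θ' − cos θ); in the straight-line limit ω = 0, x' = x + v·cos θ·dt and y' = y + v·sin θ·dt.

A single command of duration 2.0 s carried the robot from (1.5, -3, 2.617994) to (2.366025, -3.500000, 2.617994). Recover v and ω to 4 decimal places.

v = -0.5000, ω = 0.0000

Δθ = 2.617994 − 2.617994 = 0.000000
ω = Δθ/dt = 0.000000/2.0 = 0.0000
ω = 0 → v = (Δx·cos θ + Δy·sin θ)/dt = -0.5000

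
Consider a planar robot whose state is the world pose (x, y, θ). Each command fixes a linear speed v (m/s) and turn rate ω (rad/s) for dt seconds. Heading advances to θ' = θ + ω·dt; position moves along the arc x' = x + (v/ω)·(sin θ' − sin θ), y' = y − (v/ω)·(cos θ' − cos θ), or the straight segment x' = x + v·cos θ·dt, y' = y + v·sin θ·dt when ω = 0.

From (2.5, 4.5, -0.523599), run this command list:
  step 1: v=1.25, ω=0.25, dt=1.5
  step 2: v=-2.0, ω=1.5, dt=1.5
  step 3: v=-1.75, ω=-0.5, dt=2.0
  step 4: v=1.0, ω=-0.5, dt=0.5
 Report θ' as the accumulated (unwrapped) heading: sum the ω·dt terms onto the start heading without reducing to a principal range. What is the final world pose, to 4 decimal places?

step 1: θ'=-0.1486 (R=5.0000) → pose (4.2597, 3.8852, -0.1486)
step 2: θ'=2.1014 (R=-1.3333) → pose (2.9123, 1.8918, 2.1014)
step 3: θ'=1.1014 (R=3.5000) → pose (3.0150, -1.4626, 1.1014)
step 4: θ'=0.8514 (R=-2.0000) → pose (3.2943, -1.0494, 0.8514)

(3.2943, -1.0494, 0.8514)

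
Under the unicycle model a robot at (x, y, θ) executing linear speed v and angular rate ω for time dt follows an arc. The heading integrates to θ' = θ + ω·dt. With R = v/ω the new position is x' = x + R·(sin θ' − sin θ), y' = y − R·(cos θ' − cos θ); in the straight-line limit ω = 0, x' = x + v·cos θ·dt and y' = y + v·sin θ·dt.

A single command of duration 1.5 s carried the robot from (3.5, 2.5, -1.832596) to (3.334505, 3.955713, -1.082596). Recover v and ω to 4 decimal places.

Δθ = -1.082596 − -1.832596 = 0.750000
ω = Δθ/dt = 0.750000/1.5 = 0.5000
R = −Δy/(cos θ' − cos θ) = -2.0000
v = R·ω = -2.0000·0.5000 = -1.0000

v = -1.0000, ω = 0.5000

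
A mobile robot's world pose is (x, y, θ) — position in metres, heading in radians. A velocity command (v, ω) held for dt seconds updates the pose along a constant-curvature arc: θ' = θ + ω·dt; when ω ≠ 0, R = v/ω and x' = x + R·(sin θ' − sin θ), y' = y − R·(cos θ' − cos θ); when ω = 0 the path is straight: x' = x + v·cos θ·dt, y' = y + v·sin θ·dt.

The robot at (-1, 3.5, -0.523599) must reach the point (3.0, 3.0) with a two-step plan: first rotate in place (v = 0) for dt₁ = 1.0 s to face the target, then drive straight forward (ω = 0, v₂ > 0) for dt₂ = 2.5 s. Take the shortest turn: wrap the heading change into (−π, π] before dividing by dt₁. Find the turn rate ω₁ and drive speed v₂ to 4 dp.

heading to target = atan2(3−3.5, 3−-1) = -0.1244
Δθ = wrap(-0.1244 − -0.5236) = 0.3992; ω₁ = Δθ/dt₁ = 0.3992
distance = √((3−-1)² + (3−3.5)²) = 4.0311; v₂ = distance/dt₂ = 1.6125

ω₁ = 0.3992, v₂ = 1.6125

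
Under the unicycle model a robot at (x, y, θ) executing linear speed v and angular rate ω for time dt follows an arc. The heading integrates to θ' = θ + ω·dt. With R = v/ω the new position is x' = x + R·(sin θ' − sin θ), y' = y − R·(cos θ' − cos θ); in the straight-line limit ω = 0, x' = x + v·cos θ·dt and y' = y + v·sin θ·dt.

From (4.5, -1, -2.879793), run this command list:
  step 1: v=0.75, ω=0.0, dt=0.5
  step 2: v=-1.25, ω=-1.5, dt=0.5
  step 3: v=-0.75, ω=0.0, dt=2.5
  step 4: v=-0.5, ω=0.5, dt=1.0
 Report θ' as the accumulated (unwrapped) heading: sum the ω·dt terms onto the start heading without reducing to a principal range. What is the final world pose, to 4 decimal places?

step 1: θ'=-2.8798 (straight) → pose (4.1378, -1.0971, -2.8798)
step 2: θ'=-3.6298 (R=0.8333) → pose (4.7443, -1.1660, -3.6298)
step 3: θ'=-3.6298 (straight) → pose (6.4003, -2.0455, -3.6298)
step 4: θ'=-3.1298 (R=-1.0000) → pose (6.8811, -2.1622, -3.1298)

(6.8811, -2.1622, -3.1298)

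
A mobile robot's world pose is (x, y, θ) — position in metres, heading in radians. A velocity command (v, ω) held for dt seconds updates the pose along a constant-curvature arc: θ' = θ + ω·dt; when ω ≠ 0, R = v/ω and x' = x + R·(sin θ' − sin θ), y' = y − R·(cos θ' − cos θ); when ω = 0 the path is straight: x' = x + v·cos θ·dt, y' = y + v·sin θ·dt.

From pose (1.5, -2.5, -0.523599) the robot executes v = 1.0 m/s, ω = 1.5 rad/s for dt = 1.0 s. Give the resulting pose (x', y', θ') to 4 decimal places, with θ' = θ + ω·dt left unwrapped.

θ' = -0.5236 + 1.5·1.0 = 0.9764
R = v/ω = 1.0/1.5 = 0.6667
x' = 1.5 + 0.6667·(sin 0.9764 − sin -0.5236) = 2.3857
y' = -2.5 − 0.6667·(cos 0.9764 − cos -0.5236) = -2.2960

(2.3857, -2.2960, 0.9764)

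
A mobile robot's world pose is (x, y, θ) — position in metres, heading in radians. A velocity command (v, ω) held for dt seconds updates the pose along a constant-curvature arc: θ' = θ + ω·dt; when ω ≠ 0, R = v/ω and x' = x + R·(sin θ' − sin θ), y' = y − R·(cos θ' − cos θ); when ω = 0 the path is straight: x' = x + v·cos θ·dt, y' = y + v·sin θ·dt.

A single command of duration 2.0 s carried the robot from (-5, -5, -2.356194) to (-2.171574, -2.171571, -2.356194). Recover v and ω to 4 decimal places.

Δθ = -2.356194 − -2.356194 = 0.000000
ω = Δθ/dt = 0.000000/2.0 = 0.0000
ω = 0 → v = (Δx·cos θ + Δy·sin θ)/dt = -2.0000

v = -2.0000, ω = 0.0000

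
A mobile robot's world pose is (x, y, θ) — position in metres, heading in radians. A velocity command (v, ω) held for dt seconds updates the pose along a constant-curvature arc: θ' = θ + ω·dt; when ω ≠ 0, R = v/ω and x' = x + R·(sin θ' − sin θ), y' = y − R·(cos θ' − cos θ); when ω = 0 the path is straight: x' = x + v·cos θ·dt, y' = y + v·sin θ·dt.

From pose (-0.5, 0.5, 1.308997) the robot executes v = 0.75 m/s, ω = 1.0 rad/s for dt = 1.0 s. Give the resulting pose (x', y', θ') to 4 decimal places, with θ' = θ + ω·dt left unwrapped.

(-0.6697, 1.1988, 2.3090)

θ' = 1.3090 + 1.0·1.0 = 2.3090
R = v/ω = 0.75/1.0 = 0.7500
x' = -0.5 + 0.7500·(sin 2.3090 − sin 1.3090) = -0.6697
y' = 0.5 − 0.7500·(cos 2.3090 − cos 1.3090) = 1.1988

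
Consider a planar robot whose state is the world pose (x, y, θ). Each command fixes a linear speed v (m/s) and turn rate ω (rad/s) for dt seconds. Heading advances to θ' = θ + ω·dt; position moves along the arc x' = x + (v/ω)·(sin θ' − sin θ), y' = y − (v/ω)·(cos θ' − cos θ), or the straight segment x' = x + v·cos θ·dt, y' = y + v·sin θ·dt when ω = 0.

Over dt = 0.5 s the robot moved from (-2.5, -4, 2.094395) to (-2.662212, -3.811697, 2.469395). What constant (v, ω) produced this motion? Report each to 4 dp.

v = 0.5000, ω = 0.7500

Δθ = 2.469395 − 2.094395 = 0.375000
ω = Δθ/dt = 0.375000/0.5 = 0.7500
R = −Δy/(cos θ' − cos θ) = 0.6667
v = R·ω = 0.6667·0.7500 = 0.5000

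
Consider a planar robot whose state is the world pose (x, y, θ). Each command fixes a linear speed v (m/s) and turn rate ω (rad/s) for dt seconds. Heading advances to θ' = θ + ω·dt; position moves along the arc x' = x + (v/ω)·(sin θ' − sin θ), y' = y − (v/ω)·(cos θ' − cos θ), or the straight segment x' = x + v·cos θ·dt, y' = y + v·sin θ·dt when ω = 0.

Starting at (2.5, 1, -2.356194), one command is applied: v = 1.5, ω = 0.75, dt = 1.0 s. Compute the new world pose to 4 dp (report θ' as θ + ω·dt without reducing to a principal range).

θ' = -2.3562 + 0.75·1.0 = -1.6062
R = v/ω = 1.5/0.75 = 2.0000
x' = 2.5 + 2.0000·(sin -1.6062 − sin -2.3562) = 1.9155
y' = 1 − 2.0000·(cos -1.6062 − cos -2.3562) = -0.3434

(1.9155, -0.3434, -1.6062)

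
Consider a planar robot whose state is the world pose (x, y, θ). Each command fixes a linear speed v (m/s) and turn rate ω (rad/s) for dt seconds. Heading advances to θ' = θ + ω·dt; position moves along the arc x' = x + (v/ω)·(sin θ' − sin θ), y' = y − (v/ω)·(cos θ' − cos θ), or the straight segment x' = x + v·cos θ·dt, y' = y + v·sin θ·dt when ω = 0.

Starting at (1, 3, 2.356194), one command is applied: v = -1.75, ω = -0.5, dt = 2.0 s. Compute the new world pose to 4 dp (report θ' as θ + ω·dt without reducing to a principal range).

θ' = 2.3562 + -0.5·2.0 = 1.3562
R = v/ω = -1.75/-0.5 = 3.5000
x' = 1 + 3.5000·(sin 1.3562 − sin 2.3562) = 1.9448
y' = 3 − 3.5000·(cos 1.3562 − cos 2.3562) = -0.2202

(1.9448, -0.2202, 1.3562)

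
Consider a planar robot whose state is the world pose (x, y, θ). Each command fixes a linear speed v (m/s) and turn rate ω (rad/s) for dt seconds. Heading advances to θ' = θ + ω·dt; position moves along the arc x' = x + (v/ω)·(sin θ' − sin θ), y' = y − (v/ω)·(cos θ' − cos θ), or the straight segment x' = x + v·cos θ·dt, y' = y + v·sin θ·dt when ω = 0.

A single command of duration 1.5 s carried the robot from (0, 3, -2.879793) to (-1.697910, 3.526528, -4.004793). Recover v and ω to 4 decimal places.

Δθ = -4.004793 − -2.879793 = -1.125000
ω = Δθ/dt = -1.125000/1.5 = -0.7500
R = Δx/(sin θ' − sin θ) = -1.6667
v = R·ω = -1.6667·-0.7500 = 1.2500

v = 1.2500, ω = -0.7500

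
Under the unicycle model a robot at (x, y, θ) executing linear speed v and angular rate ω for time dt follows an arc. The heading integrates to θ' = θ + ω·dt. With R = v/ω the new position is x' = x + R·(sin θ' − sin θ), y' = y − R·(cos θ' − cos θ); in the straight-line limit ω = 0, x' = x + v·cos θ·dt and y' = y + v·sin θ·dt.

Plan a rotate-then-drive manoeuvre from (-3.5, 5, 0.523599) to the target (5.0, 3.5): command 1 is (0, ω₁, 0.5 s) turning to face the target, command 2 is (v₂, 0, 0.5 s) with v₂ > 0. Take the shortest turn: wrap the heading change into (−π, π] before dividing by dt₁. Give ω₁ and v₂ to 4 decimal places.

heading to target = atan2(3.5−5, 5−-3.5) = -0.1747
Δθ = wrap(-0.1747 − 0.5236) = -0.6983; ω₁ = Δθ/dt₁ = -1.3965
distance = √((5−-3.5)² + (3.5−5)²) = 8.6313; v₂ = distance/dt₂ = 17.2627

ω₁ = -1.3965, v₂ = 17.2627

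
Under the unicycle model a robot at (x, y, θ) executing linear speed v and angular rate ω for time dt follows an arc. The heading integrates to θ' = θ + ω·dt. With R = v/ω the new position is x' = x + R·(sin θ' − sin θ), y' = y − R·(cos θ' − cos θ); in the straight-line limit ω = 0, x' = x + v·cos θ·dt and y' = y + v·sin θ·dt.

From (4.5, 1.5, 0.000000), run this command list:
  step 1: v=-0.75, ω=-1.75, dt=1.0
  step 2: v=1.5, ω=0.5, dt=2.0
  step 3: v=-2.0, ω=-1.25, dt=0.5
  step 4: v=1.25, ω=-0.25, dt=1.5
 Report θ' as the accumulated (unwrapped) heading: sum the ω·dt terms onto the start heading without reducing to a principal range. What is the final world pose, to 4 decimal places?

(4.5220, -1.7294, -1.7500)

step 1: θ'=-1.7500 (R=0.4286) → pose (4.0783, 2.0050, -1.7500)
step 2: θ'=-0.7500 (R=3.0000) → pose (4.9853, -0.7248, -0.7500)
step 3: θ'=-1.3750 (R=1.6000) → pose (4.5065, 0.1346, -1.3750)
step 4: θ'=-1.7500 (R=-5.0000) → pose (4.5220, -1.7294, -1.7500)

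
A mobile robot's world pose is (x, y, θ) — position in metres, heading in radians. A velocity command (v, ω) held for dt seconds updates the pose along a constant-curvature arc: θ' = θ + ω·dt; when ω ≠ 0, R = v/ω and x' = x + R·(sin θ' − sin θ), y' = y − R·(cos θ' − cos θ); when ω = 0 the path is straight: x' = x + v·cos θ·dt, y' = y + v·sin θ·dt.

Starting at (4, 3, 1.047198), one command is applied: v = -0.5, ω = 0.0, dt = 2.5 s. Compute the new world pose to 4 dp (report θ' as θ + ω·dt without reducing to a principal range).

(3.3750, 1.9175, 1.0472)

θ' = 1.0472 + 0.0·2.5 = 1.0472
ω = 0 → straight: x' = 4 + -0.5·cos(1.0472)·2.5 = 3.3750
y' = 3 + -0.5·sin(1.0472)·2.5 = 1.9175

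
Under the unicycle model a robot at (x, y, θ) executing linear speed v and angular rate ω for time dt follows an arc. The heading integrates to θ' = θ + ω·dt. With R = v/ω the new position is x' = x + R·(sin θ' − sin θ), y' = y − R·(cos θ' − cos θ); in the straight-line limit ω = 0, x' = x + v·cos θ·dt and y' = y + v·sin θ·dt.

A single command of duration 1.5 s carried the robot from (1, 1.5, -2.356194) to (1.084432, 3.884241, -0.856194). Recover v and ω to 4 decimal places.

Δθ = -0.856194 − -2.356194 = 1.500000
ω = Δθ/dt = 1.500000/1.5 = 1.0000
R = −Δy/(cos θ' − cos θ) = -1.7500
v = R·ω = -1.7500·1.0000 = -1.7500

v = -1.7500, ω = 1.0000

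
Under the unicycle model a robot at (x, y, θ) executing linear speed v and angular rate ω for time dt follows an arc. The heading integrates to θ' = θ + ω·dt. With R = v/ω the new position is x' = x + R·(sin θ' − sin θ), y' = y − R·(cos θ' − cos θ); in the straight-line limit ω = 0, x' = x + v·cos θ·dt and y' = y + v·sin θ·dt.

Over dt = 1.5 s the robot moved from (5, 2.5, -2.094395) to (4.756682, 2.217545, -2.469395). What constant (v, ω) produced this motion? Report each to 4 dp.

v = 0.2500, ω = -0.2500

Δθ = -2.469395 − -2.094395 = -0.375000
ω = Δθ/dt = -0.375000/1.5 = -0.2500
R = −Δy/(cos θ' − cos θ) = -1.0000
v = R·ω = -1.0000·-0.2500 = 0.2500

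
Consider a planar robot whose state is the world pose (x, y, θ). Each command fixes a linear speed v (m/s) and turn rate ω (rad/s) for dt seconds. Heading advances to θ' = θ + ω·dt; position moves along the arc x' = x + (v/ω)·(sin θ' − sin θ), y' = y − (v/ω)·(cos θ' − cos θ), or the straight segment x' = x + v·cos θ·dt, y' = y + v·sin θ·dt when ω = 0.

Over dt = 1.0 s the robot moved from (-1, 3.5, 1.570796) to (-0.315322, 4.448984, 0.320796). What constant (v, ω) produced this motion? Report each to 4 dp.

Δθ = 0.320796 − 1.570796 = -1.250000
ω = Δθ/dt = -1.250000/1.0 = -1.2500
R = −Δy/(cos θ' − cos θ) = -1.0000
v = R·ω = -1.0000·-1.2500 = 1.2500

v = 1.2500, ω = -1.2500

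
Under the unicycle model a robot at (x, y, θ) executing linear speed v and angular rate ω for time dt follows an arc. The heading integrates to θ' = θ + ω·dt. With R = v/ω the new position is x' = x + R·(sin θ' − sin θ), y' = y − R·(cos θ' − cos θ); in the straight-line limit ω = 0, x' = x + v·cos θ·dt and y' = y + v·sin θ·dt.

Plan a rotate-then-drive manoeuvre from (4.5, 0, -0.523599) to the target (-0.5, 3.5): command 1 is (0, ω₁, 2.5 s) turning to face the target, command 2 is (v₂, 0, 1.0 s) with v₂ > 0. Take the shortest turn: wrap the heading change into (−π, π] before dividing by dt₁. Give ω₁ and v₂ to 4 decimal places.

ω₁ = 1.2218, v₂ = 6.1033

heading to target = atan2(3.5−0, -0.5−4.5) = 2.5309
Δθ = wrap(2.5309 − -0.5236) = 3.0545; ω₁ = Δθ/dt₁ = 1.2218
distance = √((-0.5−4.5)² + (3.5−0)²) = 6.1033; v₂ = distance/dt₂ = 6.1033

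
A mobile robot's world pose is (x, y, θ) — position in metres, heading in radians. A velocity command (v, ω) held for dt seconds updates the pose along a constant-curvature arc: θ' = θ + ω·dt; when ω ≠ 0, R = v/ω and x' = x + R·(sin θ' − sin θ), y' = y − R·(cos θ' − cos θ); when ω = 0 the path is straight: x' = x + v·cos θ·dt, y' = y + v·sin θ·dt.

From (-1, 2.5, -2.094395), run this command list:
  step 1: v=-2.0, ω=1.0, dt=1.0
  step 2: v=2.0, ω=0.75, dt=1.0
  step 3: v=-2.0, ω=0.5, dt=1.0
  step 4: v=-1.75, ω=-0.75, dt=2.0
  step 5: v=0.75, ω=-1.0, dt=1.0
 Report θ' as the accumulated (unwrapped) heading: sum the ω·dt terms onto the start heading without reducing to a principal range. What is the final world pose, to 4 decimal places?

step 1: θ'=-1.0944 (R=-2.0000) → pose (-0.9547, 4.4172, -1.0944)
step 2: θ'=-0.3444 (R=2.6667) → pose (0.5146, 3.1300, -0.3444)
step 3: θ'=0.1556 (R=-4.0000) → pose (-1.4558, 3.3165, 0.1556)
step 4: θ'=-1.3444 (R=2.3333) → pose (-4.0912, 5.0979, -1.3444)
step 5: θ'=-2.3444 (R=-0.7500) → pose (-4.2855, 4.4055, -2.3444)

(-4.2855, 4.4055, -2.3444)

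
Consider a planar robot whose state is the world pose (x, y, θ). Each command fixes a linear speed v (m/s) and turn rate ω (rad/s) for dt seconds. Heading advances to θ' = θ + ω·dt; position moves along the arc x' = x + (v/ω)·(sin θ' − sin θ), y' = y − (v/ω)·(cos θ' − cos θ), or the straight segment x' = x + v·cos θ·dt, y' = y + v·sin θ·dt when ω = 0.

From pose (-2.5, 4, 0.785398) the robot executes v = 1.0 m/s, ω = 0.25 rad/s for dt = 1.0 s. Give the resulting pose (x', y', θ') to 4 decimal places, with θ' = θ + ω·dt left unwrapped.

(-1.8882, 4.7877, 1.0354)

θ' = 0.7854 + 0.25·1.0 = 1.0354
R = v/ω = 1.0/0.25 = 4.0000
x' = -2.5 + 4.0000·(sin 1.0354 − sin 0.7854) = -1.8882
y' = 4 − 4.0000·(cos 1.0354 − cos 0.7854) = 4.7877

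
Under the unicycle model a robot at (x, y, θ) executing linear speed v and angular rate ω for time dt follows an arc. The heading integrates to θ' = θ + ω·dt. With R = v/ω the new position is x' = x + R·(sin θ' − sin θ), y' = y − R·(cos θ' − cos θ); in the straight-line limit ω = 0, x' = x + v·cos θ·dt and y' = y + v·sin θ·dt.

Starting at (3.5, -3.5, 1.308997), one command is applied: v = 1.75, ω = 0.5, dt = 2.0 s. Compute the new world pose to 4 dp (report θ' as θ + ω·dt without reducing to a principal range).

(2.7081, -0.2388, 2.3090)

θ' = 1.3090 + 0.5·2.0 = 2.3090
R = v/ω = 1.75/0.5 = 3.5000
x' = 3.5 + 3.5000·(sin 2.3090 − sin 1.3090) = 2.7081
y' = -3.5 − 3.5000·(cos 2.3090 − cos 1.3090) = -0.2388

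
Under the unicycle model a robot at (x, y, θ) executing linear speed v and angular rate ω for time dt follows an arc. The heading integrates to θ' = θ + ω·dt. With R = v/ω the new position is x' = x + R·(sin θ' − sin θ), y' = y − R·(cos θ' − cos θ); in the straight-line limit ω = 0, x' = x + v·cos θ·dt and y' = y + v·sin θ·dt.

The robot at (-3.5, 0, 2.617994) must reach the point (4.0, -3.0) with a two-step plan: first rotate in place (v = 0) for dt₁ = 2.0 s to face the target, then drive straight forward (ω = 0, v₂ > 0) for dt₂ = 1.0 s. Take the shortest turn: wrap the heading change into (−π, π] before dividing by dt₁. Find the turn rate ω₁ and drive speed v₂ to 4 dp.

heading to target = atan2(-3−0, 4−-3.5) = -0.3805
Δθ = wrap(-0.3805 − 2.6180) = -2.9985; ω₁ = Δθ/dt₁ = -1.4993
distance = √((4−-3.5)² + (-3−0)²) = 8.0777; v₂ = distance/dt₂ = 8.0777

ω₁ = -1.4993, v₂ = 8.0777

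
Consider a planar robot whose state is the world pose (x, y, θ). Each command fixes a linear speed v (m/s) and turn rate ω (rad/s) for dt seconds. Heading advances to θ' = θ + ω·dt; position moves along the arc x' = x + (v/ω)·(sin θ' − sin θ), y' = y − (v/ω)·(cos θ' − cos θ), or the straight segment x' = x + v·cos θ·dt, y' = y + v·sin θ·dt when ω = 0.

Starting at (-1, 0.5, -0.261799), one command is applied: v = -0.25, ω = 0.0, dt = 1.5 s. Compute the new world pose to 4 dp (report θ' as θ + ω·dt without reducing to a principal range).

θ' = -0.2618 + 0.0·1.5 = -0.2618
ω = 0 → straight: x' = -1 + -0.25·cos(-0.2618)·1.5 = -1.3622
y' = 0.5 + -0.25·sin(-0.2618)·1.5 = 0.5971

(-1.3622, 0.5971, -0.2618)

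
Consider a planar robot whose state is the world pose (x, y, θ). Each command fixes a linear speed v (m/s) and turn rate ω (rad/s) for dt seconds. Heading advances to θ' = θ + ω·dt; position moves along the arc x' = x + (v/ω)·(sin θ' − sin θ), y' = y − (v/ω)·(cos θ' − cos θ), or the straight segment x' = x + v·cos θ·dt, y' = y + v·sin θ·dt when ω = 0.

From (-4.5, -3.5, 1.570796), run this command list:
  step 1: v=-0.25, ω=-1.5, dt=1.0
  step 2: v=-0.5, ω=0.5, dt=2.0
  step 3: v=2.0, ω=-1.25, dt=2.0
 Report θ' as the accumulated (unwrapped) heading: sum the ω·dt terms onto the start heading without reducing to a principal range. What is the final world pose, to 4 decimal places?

step 1: θ'=0.0708 (R=0.1667) → pose (-4.6549, -3.6662, 0.0708)
step 2: θ'=1.0708 (R=-1.0000) → pose (-5.4617, -4.1843, 1.0708)
step 3: θ'=-1.4292 (R=-1.6000) → pose (-2.4736, -4.7256, -1.4292)

(-2.4736, -4.7256, -1.4292)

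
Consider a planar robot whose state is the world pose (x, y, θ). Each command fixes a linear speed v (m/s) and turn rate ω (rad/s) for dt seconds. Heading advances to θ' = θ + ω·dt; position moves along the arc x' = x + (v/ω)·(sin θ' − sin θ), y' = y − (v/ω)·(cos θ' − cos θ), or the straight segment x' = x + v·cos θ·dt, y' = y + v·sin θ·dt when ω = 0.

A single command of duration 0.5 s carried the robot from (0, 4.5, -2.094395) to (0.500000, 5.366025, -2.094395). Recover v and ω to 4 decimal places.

Δθ = -2.094395 − -2.094395 = 0.000000
ω = Δθ/dt = 0.000000/0.5 = 0.0000
ω = 0 → v = (Δx·cos θ + Δy·sin θ)/dt = -2.0000

v = -2.0000, ω = 0.0000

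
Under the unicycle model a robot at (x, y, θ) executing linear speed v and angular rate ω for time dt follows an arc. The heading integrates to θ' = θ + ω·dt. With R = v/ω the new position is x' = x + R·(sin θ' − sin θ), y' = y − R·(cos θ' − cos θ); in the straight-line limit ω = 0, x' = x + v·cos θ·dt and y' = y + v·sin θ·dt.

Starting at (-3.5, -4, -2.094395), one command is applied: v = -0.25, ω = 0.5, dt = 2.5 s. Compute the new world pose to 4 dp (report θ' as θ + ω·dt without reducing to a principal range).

(-3.5592, -3.4179, -0.8444)

θ' = -2.0944 + 0.5·2.5 = -0.8444
R = v/ω = -0.25/0.5 = -0.5000
x' = -3.5 + -0.5000·(sin -0.8444 − sin -2.0944) = -3.5592
y' = -4 − -0.5000·(cos -0.8444 − cos -2.0944) = -3.4179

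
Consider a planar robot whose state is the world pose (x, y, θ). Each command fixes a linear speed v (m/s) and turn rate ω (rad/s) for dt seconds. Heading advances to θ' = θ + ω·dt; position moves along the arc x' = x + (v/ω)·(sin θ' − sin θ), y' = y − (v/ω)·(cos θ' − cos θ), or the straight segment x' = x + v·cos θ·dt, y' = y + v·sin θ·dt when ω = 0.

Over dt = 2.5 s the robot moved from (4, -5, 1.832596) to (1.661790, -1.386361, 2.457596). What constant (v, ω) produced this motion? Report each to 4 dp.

v = 1.7500, ω = 0.2500

Δθ = 2.457596 − 1.832596 = 0.625000
ω = Δθ/dt = 0.625000/2.5 = 0.2500
R = −Δy/(cos θ' − cos θ) = 7.0000
v = R·ω = 7.0000·0.2500 = 1.7500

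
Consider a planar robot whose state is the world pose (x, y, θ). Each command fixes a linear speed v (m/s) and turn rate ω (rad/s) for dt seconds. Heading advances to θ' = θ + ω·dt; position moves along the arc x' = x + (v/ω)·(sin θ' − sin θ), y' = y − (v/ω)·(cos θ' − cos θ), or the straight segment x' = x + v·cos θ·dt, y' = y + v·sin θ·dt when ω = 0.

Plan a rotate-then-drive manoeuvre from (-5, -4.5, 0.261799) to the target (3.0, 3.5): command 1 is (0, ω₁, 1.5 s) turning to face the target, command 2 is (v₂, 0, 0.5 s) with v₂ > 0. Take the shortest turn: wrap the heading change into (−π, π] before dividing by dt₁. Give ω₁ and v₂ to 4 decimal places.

ω₁ = 0.3491, v₂ = 22.6274

heading to target = atan2(3.5−-4.5, 3−-5) = 0.7854
Δθ = wrap(0.7854 − 0.2618) = 0.5236; ω₁ = Δθ/dt₁ = 0.3491
distance = √((3−-5)² + (3.5−-4.5)²) = 11.3137; v₂ = distance/dt₂ = 22.6274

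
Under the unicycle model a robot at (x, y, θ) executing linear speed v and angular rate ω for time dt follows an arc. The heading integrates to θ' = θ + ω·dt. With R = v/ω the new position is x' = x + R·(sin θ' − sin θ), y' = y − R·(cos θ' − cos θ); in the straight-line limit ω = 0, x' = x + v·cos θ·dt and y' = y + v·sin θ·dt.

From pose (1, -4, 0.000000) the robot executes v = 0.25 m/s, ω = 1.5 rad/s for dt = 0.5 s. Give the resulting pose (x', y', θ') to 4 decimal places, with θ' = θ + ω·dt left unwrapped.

θ' = 0.0000 + 1.5·0.5 = 0.7500
R = v/ω = 0.25/1.5 = 0.1667
x' = 1 + 0.1667·(sin 0.7500 − sin 0.0000) = 1.1136
y' = -4 − 0.1667·(cos 0.7500 − cos 0.0000) = -3.9553

(1.1136, -3.9553, 0.7500)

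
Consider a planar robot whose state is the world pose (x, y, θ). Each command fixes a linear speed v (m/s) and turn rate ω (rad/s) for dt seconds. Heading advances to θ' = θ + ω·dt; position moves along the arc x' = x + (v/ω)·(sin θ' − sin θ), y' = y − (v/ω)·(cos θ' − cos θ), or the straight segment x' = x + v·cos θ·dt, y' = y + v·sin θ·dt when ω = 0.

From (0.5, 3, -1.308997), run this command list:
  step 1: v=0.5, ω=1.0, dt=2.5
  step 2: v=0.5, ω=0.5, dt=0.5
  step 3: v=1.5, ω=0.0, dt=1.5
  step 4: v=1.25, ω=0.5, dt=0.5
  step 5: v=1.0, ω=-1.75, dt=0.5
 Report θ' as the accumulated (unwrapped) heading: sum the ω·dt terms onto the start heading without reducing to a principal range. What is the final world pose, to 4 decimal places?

step 1: θ'=1.1910 (R=0.5000) → pose (1.4473, 2.9440, 1.1910)
step 2: θ'=1.4410 (R=1.0000) → pose (1.5102, 3.1853, 1.4410)
step 3: θ'=1.4410 (straight) → pose (1.8014, 5.4164, 1.4410)
step 4: θ'=1.6910 (R=2.5000) → pose (1.8044, 6.0398, 1.6910)
step 5: θ'=0.8160 (R=-0.5714) → pose (1.9555, 6.4998, 0.8160)

(1.9555, 6.4998, 0.8160)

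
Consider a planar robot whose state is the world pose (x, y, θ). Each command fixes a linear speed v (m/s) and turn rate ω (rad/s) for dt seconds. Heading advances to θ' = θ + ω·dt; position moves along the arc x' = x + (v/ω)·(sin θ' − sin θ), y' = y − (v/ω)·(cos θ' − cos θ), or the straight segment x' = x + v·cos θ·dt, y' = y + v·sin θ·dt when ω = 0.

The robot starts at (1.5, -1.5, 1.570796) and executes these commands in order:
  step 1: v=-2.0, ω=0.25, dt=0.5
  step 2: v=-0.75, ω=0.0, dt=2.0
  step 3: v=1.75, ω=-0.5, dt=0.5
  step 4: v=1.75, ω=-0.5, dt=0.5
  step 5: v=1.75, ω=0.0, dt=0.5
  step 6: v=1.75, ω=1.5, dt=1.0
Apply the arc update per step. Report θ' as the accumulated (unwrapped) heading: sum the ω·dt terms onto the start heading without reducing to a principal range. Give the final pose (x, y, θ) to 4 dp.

step 1: θ'=1.6958 (R=-8.0000) → pose (1.5624, -2.4974, 1.6958)
step 2: θ'=1.6958 (straight) → pose (1.7494, -3.9857, 1.6958)
step 3: θ'=1.4458 (R=-3.5000) → pose (1.7494, -3.1130, 1.4458)
step 4: θ'=1.1958 (R=-3.5000) → pose (1.9653, -2.2674, 1.1958)
step 5: θ'=1.1958 (straight) → pose (2.2858, -1.4532, 1.1958)
step 6: θ'=2.6958 (R=1.1667) → pose (1.7033, 0.0268, 2.6958)

(1.7033, 0.0268, 2.6958)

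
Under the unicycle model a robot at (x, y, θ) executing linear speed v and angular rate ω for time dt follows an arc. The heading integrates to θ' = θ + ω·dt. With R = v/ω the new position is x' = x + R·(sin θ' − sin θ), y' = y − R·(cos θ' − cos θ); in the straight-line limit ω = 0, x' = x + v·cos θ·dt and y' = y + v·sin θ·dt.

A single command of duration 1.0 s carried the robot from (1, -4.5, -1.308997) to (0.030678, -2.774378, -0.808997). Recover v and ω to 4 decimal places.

v = -2.0000, ω = 0.5000

Δθ = -0.808997 − -1.308997 = 0.500000
ω = Δθ/dt = 0.500000/1.0 = 0.5000
R = −Δy/(cos θ' − cos θ) = -4.0000
v = R·ω = -4.0000·0.5000 = -2.0000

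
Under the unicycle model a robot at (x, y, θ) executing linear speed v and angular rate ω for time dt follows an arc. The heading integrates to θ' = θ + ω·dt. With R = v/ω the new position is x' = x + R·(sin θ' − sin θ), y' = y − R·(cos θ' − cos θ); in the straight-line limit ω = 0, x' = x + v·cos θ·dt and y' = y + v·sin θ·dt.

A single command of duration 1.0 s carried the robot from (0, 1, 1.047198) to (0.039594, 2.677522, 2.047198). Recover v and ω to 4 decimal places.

Δθ = 2.047198 − 1.047198 = 1.000000
ω = Δθ/dt = 1.000000/1.0 = 1.0000
R = −Δy/(cos θ' − cos θ) = 1.7500
v = R·ω = 1.7500·1.0000 = 1.7500

v = 1.7500, ω = 1.0000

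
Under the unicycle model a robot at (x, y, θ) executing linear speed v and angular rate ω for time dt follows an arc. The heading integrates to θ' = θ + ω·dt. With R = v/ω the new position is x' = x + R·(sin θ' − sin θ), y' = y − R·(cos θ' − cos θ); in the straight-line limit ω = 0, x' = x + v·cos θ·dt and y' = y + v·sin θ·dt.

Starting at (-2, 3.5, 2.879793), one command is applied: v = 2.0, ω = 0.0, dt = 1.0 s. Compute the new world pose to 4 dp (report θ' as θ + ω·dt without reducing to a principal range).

(-3.9319, 4.0176, 2.8798)

θ' = 2.8798 + 0.0·1.0 = 2.8798
ω = 0 → straight: x' = -2 + 2.0·cos(2.8798)·1.0 = -3.9319
y' = 3.5 + 2.0·sin(2.8798)·1.0 = 4.0176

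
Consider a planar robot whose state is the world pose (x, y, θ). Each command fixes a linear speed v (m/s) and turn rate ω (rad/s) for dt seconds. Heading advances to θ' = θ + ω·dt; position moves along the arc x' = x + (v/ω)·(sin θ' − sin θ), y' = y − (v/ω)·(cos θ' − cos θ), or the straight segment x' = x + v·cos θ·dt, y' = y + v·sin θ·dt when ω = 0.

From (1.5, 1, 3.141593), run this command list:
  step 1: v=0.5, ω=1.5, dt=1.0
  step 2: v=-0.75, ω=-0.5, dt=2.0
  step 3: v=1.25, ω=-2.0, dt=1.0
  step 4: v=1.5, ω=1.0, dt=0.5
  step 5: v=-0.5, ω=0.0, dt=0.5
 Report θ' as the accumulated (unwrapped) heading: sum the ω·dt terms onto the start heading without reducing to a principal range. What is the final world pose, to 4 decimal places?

step 1: θ'=4.6416 (R=0.3333) → pose (1.1675, 0.6902, 4.6416)
step 2: θ'=3.6416 (R=1.5000) → pose (1.9446, 1.9005, 3.6416)
step 3: θ'=1.6416 (R=-0.6250) → pose (1.0215, 2.4048, 1.6416)
step 4: θ'=2.1416 (R=1.5000) → pose (0.7875, 3.1091, 2.1416)
step 5: θ'=2.1416 (straight) → pose (0.9226, 2.8988, 2.1416)

(0.9226, 2.8988, 2.1416)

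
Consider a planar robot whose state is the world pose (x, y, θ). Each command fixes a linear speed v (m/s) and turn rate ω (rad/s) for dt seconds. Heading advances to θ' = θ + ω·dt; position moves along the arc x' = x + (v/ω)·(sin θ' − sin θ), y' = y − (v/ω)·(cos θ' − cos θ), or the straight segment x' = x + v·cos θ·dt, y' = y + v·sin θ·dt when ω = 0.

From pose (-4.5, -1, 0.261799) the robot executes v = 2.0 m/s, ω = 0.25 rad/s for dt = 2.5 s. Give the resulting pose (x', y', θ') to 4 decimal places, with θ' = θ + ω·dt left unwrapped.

θ' = 0.2618 + 0.25·2.5 = 0.8868
R = v/ω = 2.0/0.25 = 8.0000
x' = -4.5 + 8.0000·(sin 0.8868 − sin 0.2618) = -0.3701
y' = -1 − 8.0000·(cos 0.8868 − cos 0.2618) = 1.6722

(-0.3701, 1.6722, 0.8868)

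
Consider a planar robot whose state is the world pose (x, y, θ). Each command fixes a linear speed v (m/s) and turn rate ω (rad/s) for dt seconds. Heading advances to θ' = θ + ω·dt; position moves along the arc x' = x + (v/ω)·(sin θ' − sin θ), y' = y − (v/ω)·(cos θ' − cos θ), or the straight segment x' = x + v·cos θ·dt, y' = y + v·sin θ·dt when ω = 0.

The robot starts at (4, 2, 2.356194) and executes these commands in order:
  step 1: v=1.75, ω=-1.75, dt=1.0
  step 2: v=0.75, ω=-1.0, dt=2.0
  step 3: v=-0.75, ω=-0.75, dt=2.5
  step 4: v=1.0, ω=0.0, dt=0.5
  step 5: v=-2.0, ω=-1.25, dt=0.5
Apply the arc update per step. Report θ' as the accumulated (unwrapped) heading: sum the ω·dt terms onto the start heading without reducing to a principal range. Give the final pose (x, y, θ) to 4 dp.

(6.8085, 3.8572, -3.8938)

step 1: θ'=0.6062 (R=-1.0000) → pose (4.1374, 3.5289, 0.6062)
step 2: θ'=-1.3938 (R=-0.7500) → pose (5.3030, 3.0446, -1.3938)
step 3: θ'=-3.2688 (R=1.0000) → pose (6.4142, 4.2126, -3.2688)
step 4: θ'=-3.2688 (straight) → pose (5.9182, 4.2760, -3.2688)
step 5: θ'=-3.8938 (R=1.6000) → pose (6.8085, 3.8572, -3.8938)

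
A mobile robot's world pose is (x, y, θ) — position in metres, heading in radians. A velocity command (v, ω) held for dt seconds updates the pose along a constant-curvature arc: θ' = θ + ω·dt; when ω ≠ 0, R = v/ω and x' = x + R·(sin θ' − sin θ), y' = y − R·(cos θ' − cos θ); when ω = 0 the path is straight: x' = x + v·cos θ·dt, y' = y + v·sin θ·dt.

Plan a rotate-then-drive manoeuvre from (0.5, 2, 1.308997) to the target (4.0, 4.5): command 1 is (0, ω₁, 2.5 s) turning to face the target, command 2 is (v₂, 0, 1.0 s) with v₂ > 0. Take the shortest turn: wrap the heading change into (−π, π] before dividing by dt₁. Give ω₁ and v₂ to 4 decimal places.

ω₁ = -0.2755, v₂ = 4.3012

heading to target = atan2(4.5−2, 4−0.5) = 0.6202
Δθ = wrap(0.6202 − 1.3090) = -0.6887; ω₁ = Δθ/dt₁ = -0.2755
distance = √((4−0.5)² + (4.5−2)²) = 4.3012; v₂ = distance/dt₂ = 4.3012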